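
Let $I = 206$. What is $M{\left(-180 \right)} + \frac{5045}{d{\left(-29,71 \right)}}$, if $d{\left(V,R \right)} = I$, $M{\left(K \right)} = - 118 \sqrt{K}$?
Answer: $\frac{5045}{206} - 708 i \sqrt{5} \approx 24.49 - 1583.1 i$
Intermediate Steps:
$d{\left(V,R \right)} = 206$
$M{\left(-180 \right)} + \frac{5045}{d{\left(-29,71 \right)}} = - 118 \sqrt{-180} + \frac{5045}{206} = - 118 \cdot 6 i \sqrt{5} + 5045 \cdot \frac{1}{206} = - 708 i \sqrt{5} + \frac{5045}{206} = \frac{5045}{206} - 708 i \sqrt{5}$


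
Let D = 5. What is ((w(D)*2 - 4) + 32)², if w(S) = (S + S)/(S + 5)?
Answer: 900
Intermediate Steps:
w(S) = 2*S/(5 + S) (w(S) = (2*S)/(5 + S) = 2*S/(5 + S))
((w(D)*2 - 4) + 32)² = (((2*5/(5 + 5))*2 - 4) + 32)² = (((2*5/10)*2 - 4) + 32)² = (((2*5*(⅒))*2 - 4) + 32)² = ((1*2 - 4) + 32)² = ((2 - 4) + 32)² = (-2 + 32)² = 30² = 900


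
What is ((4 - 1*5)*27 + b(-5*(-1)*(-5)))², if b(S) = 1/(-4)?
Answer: 11881/16 ≈ 742.56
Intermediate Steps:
b(S) = -¼
((4 - 1*5)*27 + b(-5*(-1)*(-5)))² = ((4 - 1*5)*27 - ¼)² = ((4 - 5)*27 - ¼)² = (-1*27 - ¼)² = (-27 - ¼)² = (-109/4)² = 11881/16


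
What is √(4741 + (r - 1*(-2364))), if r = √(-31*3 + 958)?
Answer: √(7105 + √865) ≈ 84.465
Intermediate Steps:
r = √865 (r = √(-93 + 958) = √865 ≈ 29.411)
√(4741 + (r - 1*(-2364))) = √(4741 + (√865 - 1*(-2364))) = √(4741 + (√865 + 2364)) = √(4741 + (2364 + √865)) = √(7105 + √865)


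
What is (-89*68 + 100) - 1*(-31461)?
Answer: 25509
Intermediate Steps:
(-89*68 + 100) - 1*(-31461) = (-6052 + 100) + 31461 = -5952 + 31461 = 25509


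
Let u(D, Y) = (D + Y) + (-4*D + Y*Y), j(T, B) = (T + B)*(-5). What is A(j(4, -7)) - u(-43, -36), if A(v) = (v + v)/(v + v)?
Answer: -1388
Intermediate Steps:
j(T, B) = -5*B - 5*T (j(T, B) = (B + T)*(-5) = -5*B - 5*T)
A(v) = 1 (A(v) = (2*v)/((2*v)) = (2*v)*(1/(2*v)) = 1)
u(D, Y) = Y + Y² - 3*D (u(D, Y) = (D + Y) + (-4*D + Y²) = (D + Y) + (Y² - 4*D) = Y + Y² - 3*D)
A(j(4, -7)) - u(-43, -36) = 1 - (-36 + (-36)² - 3*(-43)) = 1 - (-36 + 1296 + 129) = 1 - 1*1389 = 1 - 1389 = -1388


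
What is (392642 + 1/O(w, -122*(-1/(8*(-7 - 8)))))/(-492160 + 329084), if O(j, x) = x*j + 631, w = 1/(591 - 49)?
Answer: -4028518519199/1673164570742 ≈ -2.4077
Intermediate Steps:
w = 1/542 ≈ 0.0018450
O(j, x) = 631 + j*x (O(j, x) = j*x + 631 = 631 + j*x)
(392642 + 1/O(w, -122*(-1/(8*(-7 - 8)))))/(-492160 + 329084) = (392642 + 1/(631 + (-122*(-1/(8*(-7 - 8))))/542))/(-492160 + 329084) = (392642 + 1/(631 + (-122/((-15*(-8))))/542))/(-163076) = (392642 + 1/(631 + (-122/120)/542))*(-1/163076) = (392642 + 1/(631 + (-122*1/120)/542))*(-1/163076) = (392642 + 1/(631 + (1/542)*(-61/60)))*(-1/163076) = (392642 + 1/(631 - 61/32520))*(-1/163076) = (392642 + 1/(20520059/32520))*(-1/163076) = (392642 + 32520/20520059)*(-1/163076) = (8057037038398/20520059)*(-1/163076) = -4028518519199/1673164570742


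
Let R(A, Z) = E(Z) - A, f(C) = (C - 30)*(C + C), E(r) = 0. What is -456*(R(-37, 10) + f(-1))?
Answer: -45144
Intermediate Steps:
f(C) = 2*C*(-30 + C) (f(C) = (-30 + C)*(2*C) = 2*C*(-30 + C))
R(A, Z) = -A (R(A, Z) = 0 - A = -A)
-456*(R(-37, 10) + f(-1)) = -456*(-1*(-37) + 2*(-1)*(-30 - 1)) = -456*(37 + 2*(-1)*(-31)) = -456*(37 + 62) = -456*99 = -45144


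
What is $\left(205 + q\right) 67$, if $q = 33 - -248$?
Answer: $32562$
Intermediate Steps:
$q = 281$ ($q = 33 + 248 = 281$)
$\left(205 + q\right) 67 = \left(205 + 281\right) 67 = 486 \cdot 67 = 32562$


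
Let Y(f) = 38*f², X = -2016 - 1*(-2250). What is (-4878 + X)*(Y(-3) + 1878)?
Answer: -10309680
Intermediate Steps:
X = 234 (X = -2016 + 2250 = 234)
(-4878 + X)*(Y(-3) + 1878) = (-4878 + 234)*(38*(-3)² + 1878) = -4644*(38*9 + 1878) = -4644*(342 + 1878) = -4644*2220 = -10309680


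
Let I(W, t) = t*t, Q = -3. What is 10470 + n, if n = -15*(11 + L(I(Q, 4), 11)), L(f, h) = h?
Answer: 10140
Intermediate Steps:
I(W, t) = t²
n = -330 (n = -15*(11 + 11) = -15*22 = -330)
10470 + n = 10470 - 330 = 10140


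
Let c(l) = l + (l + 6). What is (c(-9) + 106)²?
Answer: 8836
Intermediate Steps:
c(l) = 6 + 2*l (c(l) = l + (6 + l) = 6 + 2*l)
(c(-9) + 106)² = ((6 + 2*(-9)) + 106)² = ((6 - 18) + 106)² = (-12 + 106)² = 94² = 8836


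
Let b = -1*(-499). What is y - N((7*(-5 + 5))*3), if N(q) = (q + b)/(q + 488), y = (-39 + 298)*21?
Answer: 2653733/488 ≈ 5438.0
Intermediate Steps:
b = 499
y = 5439 (y = 259*21 = 5439)
N(q) = (499 + q)/(488 + q) (N(q) = (q + 499)/(q + 488) = (499 + q)/(488 + q))
y - N((7*(-5 + 5))*3) = 5439 - (499 + (7*(-5 + 5))*3)/(488 + (7*(-5 + 5))*3) = 5439 - (499 + (7*0)*3)/(488 + (7*0)*3) = 5439 - (499 + 0*3)/(488 + 0*3) = 5439 - (499 + 0)/(488 + 0) = 5439 - 499/488 = 2653733/488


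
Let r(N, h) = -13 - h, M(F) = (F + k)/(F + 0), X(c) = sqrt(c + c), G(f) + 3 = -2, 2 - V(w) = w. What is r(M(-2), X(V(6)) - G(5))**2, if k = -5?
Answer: 316 + 72*I*sqrt(2) ≈ 316.0 + 101.82*I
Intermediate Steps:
V(w) = 2 - w
G(f) = -5 (G(f) = -3 - 2 = -5)
X(c) = sqrt(2)*sqrt(c) (X(c) = sqrt(2*c) = sqrt(2)*sqrt(c))
M(F) = (-5 + F)/F (M(F) = (F - 5)/(F + 0) = (-5 + F)/F)
r(M(-2), X(V(6)) - G(5))**2 = (-13 - (sqrt(2)*sqrt(2 - 1*6) - 1*(-5)))**2 = (-13 - (sqrt(2)*sqrt(2 - 6) + 5))**2 = (-13 - (sqrt(2)*sqrt(-4) + 5))**2 = (-13 - (sqrt(2)*(2*I) + 5))**2 = (-13 - (2*I*sqrt(2) + 5))**2 = (-13 - (5 + 2*I*sqrt(2)))**2 = (-13 + (-5 - 2*I*sqrt(2)))**2 = (-18 - 2*I*sqrt(2))**2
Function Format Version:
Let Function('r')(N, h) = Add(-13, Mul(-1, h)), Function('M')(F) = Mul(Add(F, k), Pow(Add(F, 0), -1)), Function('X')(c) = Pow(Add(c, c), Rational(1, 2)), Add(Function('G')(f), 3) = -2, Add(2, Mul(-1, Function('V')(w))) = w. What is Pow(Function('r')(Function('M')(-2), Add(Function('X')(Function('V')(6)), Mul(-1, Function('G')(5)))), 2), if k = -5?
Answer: Add(316, Mul(72, I, Pow(2, Rational(1, 2)))) ≈ Add(316.00, Mul(101.82, I))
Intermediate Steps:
Function('V')(w) = Add(2, Mul(-1, w))
Function('G')(f) = -5 (Function('G')(f) = Add(-3, -2) = -5)
Function('X')(c) = Mul(Pow(2, Rational(1, 2)), Pow(c, Rational(1, 2))) (Function('X')(c) = Pow(Mul(2, c), Rational(1, 2)) = Mul(Pow(2, Rational(1, 2)), Pow(c, Rational(1, 2))))
Function('M')(F) = Mul(Pow(F, -1), Add(-5, F)) (Function('M')(F) = Mul(Add(F, -5), Pow(Add(F, 0), -1)) = Mul(Add(-5, F), Pow(F, -1)) = Mul(Pow(F, -1), Add(-5, F)))
Pow(Function('r')(Function('M')(-2), Add(Function('X')(Function('V')(6)), Mul(-1, Function('G')(5)))), 2) = Pow(Add(-13, Mul(-1, Add(Mul(Pow(2, Rational(1, 2)), Pow(Add(2, Mul(-1, 6)), Rational(1, 2))), Mul(-1, -5)))), 2) = Pow(Add(-13, Mul(-1, Add(Mul(Pow(2, Rational(1, 2)), Pow(Add(2, -6), Rational(1, 2))), 5))), 2) = Pow(Add(-13, Mul(-1, Add(Mul(Pow(2, Rational(1, 2)), Pow(-4, Rational(1, 2))), 5))), 2) = Pow(Add(-13, Mul(-1, Add(Mul(Pow(2, Rational(1, 2)), Mul(2, I)), 5))), 2) = Pow(Add(-13, Mul(-1, Add(Mul(2, I, Pow(2, Rational(1, 2))), 5))), 2) = Pow(Add(-13, Mul(-1, Add(5, Mul(2, I, Pow(2, Rational(1, 2)))))), 2) = Pow(Add(-13, Add(-5, Mul(-2, I, Pow(2, Rational(1, 2))))), 2) = Pow(Add(-18, Mul(-2, I, Pow(2, Rational(1, 2)))), 2)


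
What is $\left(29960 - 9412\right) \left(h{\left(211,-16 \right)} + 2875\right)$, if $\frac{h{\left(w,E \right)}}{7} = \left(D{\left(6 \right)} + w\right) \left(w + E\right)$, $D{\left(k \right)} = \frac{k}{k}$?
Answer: $6005255740$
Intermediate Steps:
$D{\left(k \right)} = 1$
$h{\left(w,E \right)} = 7 \left(1 + w\right) \left(E + w\right)$ ($h{\left(w,E \right)} = 7 \left(1 + w\right) \left(w + E\right) = 7 \left(1 + w\right) \left(E + w\right)$)
$\left(29960 - 9412\right) \left(h{\left(211,-16 \right)} + 2875\right) = \left(29960 - 9412\right) \left(\left(7 \left(-16\right) + 7 \cdot 211 + 7 \cdot 211^{2} + 7 \left(-16\right) 211\right) + 2875\right) = 20548 \left(\left(-112 + 1477 + 7 \cdot 44521 - 23632\right) + 2875\right) = 20548 \left(\left(-112 + 1477 + 311647 - 23632\right) + 2875\right) = 20548 \left(289380 + 2875\right) = 20548 \cdot 292255 = 6005255740$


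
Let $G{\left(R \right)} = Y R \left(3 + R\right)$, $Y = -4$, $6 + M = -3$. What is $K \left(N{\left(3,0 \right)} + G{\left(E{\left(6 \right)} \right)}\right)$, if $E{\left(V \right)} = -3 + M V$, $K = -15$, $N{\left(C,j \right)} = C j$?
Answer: $184680$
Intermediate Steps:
$M = -9$ ($M = -6 - 3 = -9$)
$E{\left(V \right)} = -3 - 9 V$
$G{\left(R \right)} = - 4 R \left(3 + R\right)$
$K \left(N{\left(3,0 \right)} + G{\left(E{\left(6 \right)} \right)}\right) = - 15 \left(3 \cdot 0 - 4 \left(-3 - 54\right) \left(3 - 57\right)\right) = - 15 \left(0 - 4 \left(-3 - 54\right) \left(3 - 57\right)\right) = - 15 \left(0 - - 228 \left(3 - 57\right)\right) = - 15 \left(0 - \left(-228\right) \left(-54\right)\right) = - 15 \left(0 - 12312\right) = \left(-15\right) \left(-12312\right) = 184680$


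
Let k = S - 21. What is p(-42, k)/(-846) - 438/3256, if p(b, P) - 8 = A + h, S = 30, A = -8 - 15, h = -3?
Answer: -8665/76516 ≈ -0.11324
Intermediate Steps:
A = -23
k = 9 (k = 30 - 21 = 9)
p(b, P) = -18 (p(b, P) = 8 + (-23 - 3) = 8 - 26 = -18)
p(-42, k)/(-846) - 438/3256 = -18/(-846) - 438/3256 = -18*(-1/846) - 438*1/3256 = 1/47 - 219/1628 = -8665/76516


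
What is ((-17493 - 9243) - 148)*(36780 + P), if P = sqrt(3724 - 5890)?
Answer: -988793520 - 510796*I*sqrt(6) ≈ -9.8879e+8 - 1.2512e+6*I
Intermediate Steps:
P = 19*I*sqrt(6) (P = sqrt(-2166) = 19*I*sqrt(6) ≈ 46.54*I)
((-17493 - 9243) - 148)*(36780 + P) = ((-17493 - 9243) - 148)*(36780 + 19*I*sqrt(6)) = (-26736 - 148)*(36780 + 19*I*sqrt(6)) = -26884*(36780 + 19*I*sqrt(6)) = -988793520 - 510796*I*sqrt(6)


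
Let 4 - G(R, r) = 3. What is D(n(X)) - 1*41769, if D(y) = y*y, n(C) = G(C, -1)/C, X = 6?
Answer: -1503683/36 ≈ -41769.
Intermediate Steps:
G(R, r) = 1 (G(R, r) = 4 - 1*3 = 4 - 3 = 1)
n(C) = 1/C
D(y) = y²
D(n(X)) - 1*41769 = (1/6)² - 1*41769 = (⅙)² - 41769 = 1/36 - 41769 = -1503683/36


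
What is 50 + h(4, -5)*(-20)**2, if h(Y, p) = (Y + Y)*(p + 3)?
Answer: -6350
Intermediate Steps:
h(Y, p) = 2*Y*(3 + p) (h(Y, p) = (2*Y)*(3 + p) = 2*Y*(3 + p))
50 + h(4, -5)*(-20)**2 = 50 + (2*4*(3 - 5))*(-20)**2 = 50 + (2*4*(-2))*400 = 50 - 16*400 = 50 - 6400 = -6350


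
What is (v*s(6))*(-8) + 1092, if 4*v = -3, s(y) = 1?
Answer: 1098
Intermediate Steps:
v = -3/4 (v = (1/4)*(-3) = -3/4 ≈ -0.75000)
(v*s(6))*(-8) + 1092 = -3/4*1*(-8) + 1092 = -3/4*(-8) + 1092 = 6 + 1092 = 1098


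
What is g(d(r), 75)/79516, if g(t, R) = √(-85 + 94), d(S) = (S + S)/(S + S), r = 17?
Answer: 3/79516 ≈ 3.7728e-5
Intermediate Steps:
d(S) = 1 (d(S) = (2*S)/((2*S)) = (2*S)*(1/(2*S)) = 1)
g(t, R) = 3 (g(t, R) = √9 = 3)
g(d(r), 75)/79516 = 3/79516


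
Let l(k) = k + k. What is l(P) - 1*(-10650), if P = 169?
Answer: 10988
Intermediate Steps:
l(k) = 2*k
l(P) - 1*(-10650) = 2*169 - 1*(-10650) = 338 + 10650 = 10988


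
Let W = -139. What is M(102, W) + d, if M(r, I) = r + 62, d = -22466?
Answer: -22302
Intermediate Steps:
M(r, I) = 62 + r
M(102, W) + d = (62 + 102) - 22466 = 164 - 22466 = -22302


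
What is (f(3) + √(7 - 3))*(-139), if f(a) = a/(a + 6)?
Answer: -973/3 ≈ -324.33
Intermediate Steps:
f(a) = a/(6 + a)
(f(3) + √(7 - 3))*(-139) = (3/(6 + 3) + √(7 - 3))*(-139) = (3/9 + √4)*(-139) = (3*(⅑) + 2)*(-139) = (⅓ + 2)*(-139) = (7/3)*(-139) = -973/3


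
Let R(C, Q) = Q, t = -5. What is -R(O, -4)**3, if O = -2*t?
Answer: 64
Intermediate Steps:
O = 10 (O = -2*(-5) = 10)
-R(O, -4)**3 = -1*(-4)**3 = -1*(-64) = 64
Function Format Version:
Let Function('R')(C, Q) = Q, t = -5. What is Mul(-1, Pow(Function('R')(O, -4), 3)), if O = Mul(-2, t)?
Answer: 64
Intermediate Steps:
O = 10 (O = Mul(-2, -5) = 10)
Mul(-1, Pow(Function('R')(O, -4), 3)) = Mul(-1, Pow(-4, 3)) = Mul(-1, -64) = 64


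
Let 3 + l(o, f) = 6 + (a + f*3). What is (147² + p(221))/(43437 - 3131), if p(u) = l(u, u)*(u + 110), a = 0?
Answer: 242055/40306 ≈ 6.0054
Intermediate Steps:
l(o, f) = 3 + 3*f (l(o, f) = -3 + (6 + (0 + f*3)) = -3 + (6 + (0 + 3*f)) = -3 + (6 + 3*f) = 3 + 3*f)
p(u) = (3 + 3*u)*(110 + u) (p(u) = (3 + 3*u)*(u + 110) = (3 + 3*u)*(110 + u))
(147² + p(221))/(43437 - 3131) = (147² + 3*(1 + 221)*(110 + 221))/(43437 - 3131) = (21609 + 3*222*331)/40306 = (21609 + 220446)*(1/40306) = 242055*(1/40306) = 242055/40306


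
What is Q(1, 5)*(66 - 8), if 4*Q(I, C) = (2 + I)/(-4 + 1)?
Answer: -29/2 ≈ -14.500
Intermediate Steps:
Q(I, C) = -⅙ - I/12 (Q(I, C) = ((2 + I)/(-4 + 1))/4 = ((2 + I)/(-3))/4 = ((2 + I)*(-⅓))/4 = (-⅔ - I/3)/4 = -⅙ - I/12)
Q(1, 5)*(66 - 8) = (-⅙ - 1/12*1)*(66 - 8) = (-⅙ - 1/12)*58 = -¼*58 = -29/2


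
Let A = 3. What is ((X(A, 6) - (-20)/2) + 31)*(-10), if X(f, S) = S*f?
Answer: -590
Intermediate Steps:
((X(A, 6) - (-20)/2) + 31)*(-10) = ((6*3 - (-20)/2) + 31)*(-10) = ((18 - (-20)/2) + 31)*(-10) = ((18 - 5*(-2)) + 31)*(-10) = ((18 + 10) + 31)*(-10) = (28 + 31)*(-10) = 59*(-10) = -590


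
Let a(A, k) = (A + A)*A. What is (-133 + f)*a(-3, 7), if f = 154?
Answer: 378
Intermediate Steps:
a(A, k) = 2*A² (a(A, k) = (2*A)*A = 2*A²)
(-133 + f)*a(-3, 7) = (-133 + 154)*(2*(-3)²) = 21*(2*9) = 21*18 = 378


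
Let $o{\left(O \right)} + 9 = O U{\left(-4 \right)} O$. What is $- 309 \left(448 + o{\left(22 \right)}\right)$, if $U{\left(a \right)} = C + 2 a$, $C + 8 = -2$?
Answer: $2556357$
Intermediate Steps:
$C = -10$ ($C = -8 - 2 = -10$)
$U{\left(a \right)} = -10 + 2 a$
$o{\left(O \right)} = -9 - 18 O^{2}$ ($o{\left(O \right)} = -9 + O \left(-10 + 2 \left(-4\right)\right) O = -9 + O \left(-10 - 8\right) O = -9 + O \left(-18\right) O = -9 + - 18 O O = -9 - 18 O^{2}$)
$- 309 \left(448 + o{\left(22 \right)}\right) = - 309 \left(448 - \left(9 + 18 \cdot 22^{2}\right)\right) = - 309 \left(448 - 8721\right) = \left(-309\right) \left(-8273\right) = 2556357$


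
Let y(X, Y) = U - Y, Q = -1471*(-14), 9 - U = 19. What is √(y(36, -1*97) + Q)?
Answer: √20681 ≈ 143.81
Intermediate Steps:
U = -10 (U = 9 - 1*19 = 9 - 19 = -10)
Q = 20594
y(X, Y) = -10 - Y
√(y(36, -1*97) + Q) = √((-10 - (-1)*97) + 20594) = √((-10 - 1*(-97)) + 20594) = √((-10 + 97) + 20594) = √(87 + 20594) = √20681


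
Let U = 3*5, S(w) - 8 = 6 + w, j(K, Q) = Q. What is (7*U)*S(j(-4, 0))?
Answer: 1470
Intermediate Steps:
S(w) = 14 + w (S(w) = 8 + (6 + w) = 14 + w)
U = 15
(7*U)*S(j(-4, 0)) = (7*15)*(14 + 0) = 105*14 = 1470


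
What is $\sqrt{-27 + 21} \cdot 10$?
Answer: $10 i \sqrt{6} \approx 24.495 i$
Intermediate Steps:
$\sqrt{-27 + 21} \cdot 10 = \sqrt{-6} \cdot 10 = i \sqrt{6} \cdot 10 = 10 i \sqrt{6}$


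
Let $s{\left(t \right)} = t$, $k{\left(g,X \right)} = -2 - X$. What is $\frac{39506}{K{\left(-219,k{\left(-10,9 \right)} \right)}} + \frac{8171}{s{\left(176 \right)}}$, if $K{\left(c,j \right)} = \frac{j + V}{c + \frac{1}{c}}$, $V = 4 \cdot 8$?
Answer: $- \frac{333444893443}{809424} \approx -4.1195 \cdot 10^{5}$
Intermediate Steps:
$V = 32$
$K{\left(c,j \right)} = \frac{32 + j}{c + \frac{1}{c}}$ ($K{\left(c,j \right)} = \frac{j + 32}{c + \frac{1}{c}} = \frac{32 + j}{c + \frac{1}{c}}$)
$\frac{39506}{K{\left(-219,k{\left(-10,9 \right)} \right)}} + \frac{8171}{s{\left(176 \right)}} = \frac{39506}{\left(-219\right) \frac{1}{1 + \left(-219\right)^{2}} \left(32 - 11\right)} + \frac{8171}{176} = \frac{39506}{\left(-219\right) \frac{1}{1 + 47961} \left(32 - 11\right)} + 8171 \cdot \frac{1}{176} = \frac{39506}{\left(-219\right) \frac{1}{47962} \left(32 - 11\right)} + \frac{8171}{176} = \frac{39506}{\left(-219\right) \frac{1}{47962} \cdot 21} + \frac{8171}{176} = \frac{39506}{- \frac{4599}{47962}} + \frac{8171}{176} = 39506 \left(- \frac{47962}{4599}\right) + \frac{8171}{176} = - \frac{1894786772}{4599} + \frac{8171}{176} = - \frac{333444893443}{809424}$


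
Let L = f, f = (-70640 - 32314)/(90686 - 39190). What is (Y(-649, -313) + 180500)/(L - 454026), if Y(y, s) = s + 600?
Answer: -4654903676/11690312925 ≈ -0.39818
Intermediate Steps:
Y(y, s) = 600 + s
f = -51477/25748 (f = -102954/51496 = -102954*1/51496 = -51477/25748 ≈ -1.9993)
L = -51477/25748 ≈ -1.9993
(Y(-649, -313) + 180500)/(L - 454026) = ((600 - 313) + 180500)/(-51477/25748 - 454026) = (287 + 180500)/(-11690312925/25748) = 180787*(-25748/11690312925) = -4654903676/11690312925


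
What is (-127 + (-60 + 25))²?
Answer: 26244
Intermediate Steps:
(-127 + (-60 + 25))² = (-127 - 35)² = (-162)² = 26244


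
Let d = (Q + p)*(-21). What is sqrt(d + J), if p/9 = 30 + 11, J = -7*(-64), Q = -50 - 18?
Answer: I*sqrt(5873) ≈ 76.635*I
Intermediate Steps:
Q = -68
J = 448
p = 369 (p = 9*(30 + 11) = 9*41 = 369)
d = -6321 (d = (-68 + 369)*(-21) = 301*(-21) = -6321)
sqrt(d + J) = sqrt(-6321 + 448) = sqrt(-5873) = I*sqrt(5873)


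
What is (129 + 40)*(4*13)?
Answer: 8788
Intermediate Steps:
(129 + 40)*(4*13) = 169*52 = 8788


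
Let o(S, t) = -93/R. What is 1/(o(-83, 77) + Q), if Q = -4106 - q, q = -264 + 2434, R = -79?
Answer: -79/495711 ≈ -0.00015937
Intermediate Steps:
q = 2170
o(S, t) = 93/79 (o(S, t) = -93/(-79) = -93*(-1/79) = 93/79)
Q = -6276 (Q = -4106 - 1*2170 = -4106 - 2170 = -6276)
1/(o(-83, 77) + Q) = 1/(93/79 - 6276) = 1/(-495711/79) = -79/495711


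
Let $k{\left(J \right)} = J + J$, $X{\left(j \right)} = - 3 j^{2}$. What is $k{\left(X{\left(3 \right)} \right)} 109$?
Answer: $-5886$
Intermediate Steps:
$k{\left(J \right)} = 2 J$
$k{\left(X{\left(3 \right)} \right)} 109 = 2 \left(- 3 \cdot 3^{2}\right) 109 = 2 \left(\left(-3\right) 9\right) 109 = 2 \left(-27\right) 109 = \left(-54\right) 109 = -5886$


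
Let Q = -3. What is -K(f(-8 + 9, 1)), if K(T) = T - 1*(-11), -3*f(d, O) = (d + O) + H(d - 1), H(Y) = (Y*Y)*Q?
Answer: -31/3 ≈ -10.333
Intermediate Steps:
H(Y) = -3*Y² (H(Y) = (Y*Y)*(-3) = Y²*(-3) = -3*Y²)
f(d, O) = (-1 + d)² - O/3 - d/3 (f(d, O) = -((d + O) - 3*(d - 1)²)/3 = -((O + d) - 3*(-1 + d)²)/3 = -(O + d - 3*(-1 + d)²)/3 = (-1 + d)² - O/3 - d/3)
K(T) = 11 + T (K(T) = T + 11 = 11 + T)
-K(f(-8 + 9, 1)) = -(11 + ((-1 + (-8 + 9))² - ⅓*1 - (-8 + 9)/3)) = -(11 + ((-1 + 1)² - ⅓ - ⅓*1)) = -(11 + (0² - ⅓ - ⅓)) = -(11 + (0 - ⅓ - ⅓)) = -(11 - ⅔) = -1*31/3 = -31/3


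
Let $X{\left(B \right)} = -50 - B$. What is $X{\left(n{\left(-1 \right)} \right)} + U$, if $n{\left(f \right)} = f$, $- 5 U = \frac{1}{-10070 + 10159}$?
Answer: $- \frac{21806}{445} \approx -49.002$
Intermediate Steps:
$U = - \frac{1}{445}$ ($U = - \frac{1}{5 \left(-10070 + 10159\right)} = - \frac{1}{5 \cdot 89} = \left(- \frac{1}{5}\right) \frac{1}{89} = - \frac{1}{445} \approx -0.0022472$)
$X{\left(n{\left(-1 \right)} \right)} + U = \left(-50 - -1\right) - \frac{1}{445} = \left(-50 + 1\right) - \frac{1}{445} = -49 - \frac{1}{445} = - \frac{21806}{445}$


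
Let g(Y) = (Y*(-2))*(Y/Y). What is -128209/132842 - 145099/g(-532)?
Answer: -9705827867/70671944 ≈ -137.34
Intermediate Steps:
g(Y) = -2*Y (g(Y) = -2*Y*1 = -2*Y)
-128209/132842 - 145099/g(-532) = -128209/132842 - 145099/((-2*(-532))) = -128209*1/132842 - 145099/1064 = -128209/132842 - 145099*1/1064 = -128209/132842 - 145099/1064 = -9705827867/70671944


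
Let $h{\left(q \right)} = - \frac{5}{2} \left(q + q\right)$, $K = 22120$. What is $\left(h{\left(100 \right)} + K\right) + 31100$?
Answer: $52720$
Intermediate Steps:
$h{\left(q \right)} = - 5 q$ ($h{\left(q \right)} = \left(-5\right) \frac{1}{2} \cdot 2 q = - \frac{5 \cdot 2 q}{2} = - 5 q$)
$\left(h{\left(100 \right)} + K\right) + 31100 = \left(\left(-5\right) 100 + 22120\right) + 31100 = \left(-500 + 22120\right) + 31100 = 21620 + 31100 = 52720$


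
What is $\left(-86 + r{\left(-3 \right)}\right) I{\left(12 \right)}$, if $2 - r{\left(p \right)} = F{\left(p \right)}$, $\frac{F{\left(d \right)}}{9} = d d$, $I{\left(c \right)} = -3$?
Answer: $495$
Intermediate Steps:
$F{\left(d \right)} = 9 d^{2}$ ($F{\left(d \right)} = 9 d d = 9 d^{2}$)
$r{\left(p \right)} = 2 - 9 p^{2}$
$\left(-86 + r{\left(-3 \right)}\right) I{\left(12 \right)} = \left(-86 + \left(2 - 9 \left(-3\right)^{2}\right)\right) \left(-3\right) = \left(-86 + \left(2 - 81\right)\right) \left(-3\right) = \left(-86 - 79\right) \left(-3\right) = \left(-165\right) \left(-3\right) = 495$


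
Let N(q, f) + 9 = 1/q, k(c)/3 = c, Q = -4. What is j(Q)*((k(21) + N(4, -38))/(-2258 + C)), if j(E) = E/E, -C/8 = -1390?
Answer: 31/5064 ≈ 0.0061216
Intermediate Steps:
C = 11120 (C = -8*(-1390) = 11120)
k(c) = 3*c
N(q, f) = -9 + 1/q
j(E) = 1
j(Q)*((k(21) + N(4, -38))/(-2258 + C)) = 1*((3*21 + (-9 + 1/4))/(-2258 + 11120)) = 1*((63 + (-9 + 1/4))/8862) = 1*((63 - 35/4)*(1/8862)) = 1*((217/4)*(1/8862)) = 1*(31/5064) = 31/5064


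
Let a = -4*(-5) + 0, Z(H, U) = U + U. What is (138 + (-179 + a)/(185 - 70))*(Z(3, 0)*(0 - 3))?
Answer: 0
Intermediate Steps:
Z(H, U) = 2*U
a = 20 (a = 20 + 0 = 20)
(138 + (-179 + a)/(185 - 70))*(Z(3, 0)*(0 - 3)) = (138 + (-179 + 20)/(185 - 70))*((2*0)*(0 - 3)) = (138 - 159/115)*(0*(-3)) = (138 - 159*1/115)*0 = (138 - 159/115)*0 = (15711/115)*0 = 0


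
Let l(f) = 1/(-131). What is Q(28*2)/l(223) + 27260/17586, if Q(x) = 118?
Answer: -135908564/8793 ≈ -15456.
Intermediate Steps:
l(f) = -1/131
Q(28*2)/l(223) + 27260/17586 = 118/(-1/131) + 27260/17586 = 118*(-131) + 27260*(1/17586) = -15458 + 13630/8793 = -135908564/8793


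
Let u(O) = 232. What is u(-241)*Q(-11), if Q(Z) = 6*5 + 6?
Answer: 8352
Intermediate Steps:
Q(Z) = 36 (Q(Z) = 30 + 6 = 36)
u(-241)*Q(-11) = 232*36 = 8352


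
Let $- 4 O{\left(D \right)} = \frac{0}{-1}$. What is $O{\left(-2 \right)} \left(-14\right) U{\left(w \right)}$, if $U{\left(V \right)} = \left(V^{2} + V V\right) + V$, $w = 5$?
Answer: $0$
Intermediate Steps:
$O{\left(D \right)} = 0$ ($O{\left(D \right)} = - \frac{0 \frac{1}{-1}}{4} = - \frac{0 \left(-1\right)}{4} = \left(- \frac{1}{4}\right) 0 = 0$)
$U{\left(V \right)} = V + 2 V^{2}$ ($U{\left(V \right)} = \left(V^{2} + V^{2}\right) + V = 2 V^{2} + V = V + 2 V^{2}$)
$O{\left(-2 \right)} \left(-14\right) U{\left(w \right)} = 0 \left(-14\right) 5 \left(1 + 2 \cdot 5\right) = 0 \cdot 5 \left(1 + 10\right) = 0 \cdot 5 \cdot 11 = 0 \cdot 55 = 0$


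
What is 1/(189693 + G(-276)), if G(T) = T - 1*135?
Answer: 1/189282 ≈ 5.2831e-6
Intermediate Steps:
G(T) = -135 + T (G(T) = T - 135 = -135 + T)
1/(189693 + G(-276)) = 1/(189693 + (-135 - 276)) = 1/(189693 - 411) = 1/189282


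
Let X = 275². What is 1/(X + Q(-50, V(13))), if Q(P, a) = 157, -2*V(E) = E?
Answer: 1/75782 ≈ 1.3196e-5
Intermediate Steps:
V(E) = -E/2
X = 75625
1/(X + Q(-50, V(13))) = 1/(75625 + 157) = 1/75782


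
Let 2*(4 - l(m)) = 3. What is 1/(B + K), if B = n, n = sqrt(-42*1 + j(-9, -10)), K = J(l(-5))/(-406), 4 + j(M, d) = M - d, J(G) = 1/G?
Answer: -1015/46360126 - 3090675*I*sqrt(5)/46360126 ≈ -2.1894e-5 - 0.14907*I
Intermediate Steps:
l(m) = 5/2 (l(m) = 4 - 1/2*3 = 4 - 3/2 = 5/2)
j(M, d) = -4 + M - d (j(M, d) = -4 + (M - d) = -4 + M - d)
K = -1/1015 (K = 1/((5/2)*(-406)) = (2/5)*(-1/406) = -1/1015 ≈ -0.00098522)
n = 3*I*sqrt(5) (n = sqrt(-42*1 + (-4 - 9 - 1*(-10))) = sqrt(-42 + (-4 - 9 + 10)) = sqrt(-42 - 3) = sqrt(-45) = 3*I*sqrt(5) ≈ 6.7082*I)
B = 3*I*sqrt(5) ≈ 6.7082*I
1/(B + K) = 1/(3*I*sqrt(5) - 1/1015) = 1/(-1/1015 + 3*I*sqrt(5))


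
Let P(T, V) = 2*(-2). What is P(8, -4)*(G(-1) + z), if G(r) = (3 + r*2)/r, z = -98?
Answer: 396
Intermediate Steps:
P(T, V) = -4
G(r) = (3 + 2*r)/r
P(8, -4)*(G(-1) + z) = -4*((2 + 3/(-1)) - 98) = -4*((2 + 3*(-1)) - 98) = -4*((2 - 3) - 98) = -4*(-1 - 98) = -4*(-99) = 396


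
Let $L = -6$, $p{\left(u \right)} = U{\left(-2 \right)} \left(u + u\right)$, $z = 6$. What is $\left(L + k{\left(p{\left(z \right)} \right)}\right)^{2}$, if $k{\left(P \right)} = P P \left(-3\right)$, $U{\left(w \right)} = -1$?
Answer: $191844$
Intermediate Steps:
$p{\left(u \right)} = - 2 u$ ($p{\left(u \right)} = - (u + u) = - 2 u$)
$k{\left(P \right)} = - 3 P^{2}$ ($k{\left(P \right)} = P^{2} \left(-3\right) = - 3 P^{2}$)
$\left(L + k{\left(p{\left(z \right)} \right)}\right)^{2} = \left(-6 - 3 \left(\left(-2\right) 6\right)^{2}\right)^{2} = \left(-6 - 3 \left(-12\right)^{2}\right)^{2} = \left(-6 - 432\right)^{2} = \left(-438\right)^{2} = 191844$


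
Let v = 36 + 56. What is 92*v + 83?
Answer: 8547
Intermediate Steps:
v = 92
92*v + 83 = 92*92 + 83 = 8464 + 83 = 8547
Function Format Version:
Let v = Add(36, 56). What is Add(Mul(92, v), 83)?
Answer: 8547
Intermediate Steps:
v = 92
Add(Mul(92, v), 83) = Add(Mul(92, 92), 83) = Add(8464, 83) = 8547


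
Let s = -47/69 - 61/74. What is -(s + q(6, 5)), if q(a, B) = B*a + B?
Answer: -171023/5106 ≈ -33.495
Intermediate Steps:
q(a, B) = B + B*a
s = -7687/5106 (s = -47*1/69 - 61*1/74 = -47/69 - 61/74 = -7687/5106 ≈ -1.5055)
-(s + q(6, 5)) = -(-7687/5106 + 5*(1 + 6)) = -(-7687/5106 + 5*7) = -(-7687/5106 + 35) = -1*171023/5106 = -171023/5106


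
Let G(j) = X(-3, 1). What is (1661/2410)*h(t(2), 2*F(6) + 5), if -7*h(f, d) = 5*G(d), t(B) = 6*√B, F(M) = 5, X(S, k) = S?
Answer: 4983/3374 ≈ 1.4769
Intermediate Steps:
G(j) = -3
h(f, d) = 15/7 (h(f, d) = -5*(-3)/7 = -⅐*(-15) = 15/7)
(1661/2410)*h(t(2), 2*F(6) + 5) = (1661/2410)*(15/7) = 4983/3374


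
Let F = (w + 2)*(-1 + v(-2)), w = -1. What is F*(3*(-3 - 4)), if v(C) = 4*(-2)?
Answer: 189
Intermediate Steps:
v(C) = -8
F = -9 (F = (-1 + 2)*(-1 - 8) = 1*(-9) = -9)
F*(3*(-3 - 4)) = -27*(-3 - 4) = -27*(-7) = -9*(-21) = 189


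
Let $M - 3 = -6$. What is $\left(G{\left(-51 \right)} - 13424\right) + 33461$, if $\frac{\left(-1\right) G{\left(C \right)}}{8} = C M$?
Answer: $18813$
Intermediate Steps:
$M = -3$ ($M = 3 - 6 = -3$)
$G{\left(C \right)} = 24 C$ ($G{\left(C \right)} = - 8 C \left(-3\right) = - 8 \left(- 3 C\right) = 24 C$)
$\left(G{\left(-51 \right)} - 13424\right) + 33461 = \left(24 \left(-51\right) - 13424\right) + 33461 = \left(-1224 - 13424\right) + 33461 = -14648 + 33461 = 18813$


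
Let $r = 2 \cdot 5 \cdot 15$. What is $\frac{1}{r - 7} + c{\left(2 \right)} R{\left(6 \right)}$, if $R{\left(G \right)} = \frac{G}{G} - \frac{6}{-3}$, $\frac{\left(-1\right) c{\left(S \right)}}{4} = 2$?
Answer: $- \frac{3431}{143} \approx -23.993$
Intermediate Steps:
$c{\left(S \right)} = -8$ ($c{\left(S \right)} = \left(-4\right) 2 = -8$)
$r = 150$ ($r = 10 \cdot 15 = 150$)
$R{\left(G \right)} = 3$ ($R{\left(G \right)} = 1 - -2 = 1 + 2 = 3$)
$\frac{1}{r - 7} + c{\left(2 \right)} R{\left(6 \right)} = \frac{1}{150 - 7} - 24 = \frac{1}{143} - 24 = - \frac{3431}{143}$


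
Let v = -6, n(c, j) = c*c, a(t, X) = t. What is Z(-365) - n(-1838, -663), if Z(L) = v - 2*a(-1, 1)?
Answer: -3378248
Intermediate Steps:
n(c, j) = c²
Z(L) = -4 (Z(L) = -6 - 2*(-1) = -6 + 2 = -4)
Z(-365) - n(-1838, -663) = -4 - 1*(-1838)² = -4 - 1*3378244 = -4 - 3378244 = -3378248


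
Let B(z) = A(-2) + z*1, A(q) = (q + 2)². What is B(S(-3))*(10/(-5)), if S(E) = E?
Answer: 6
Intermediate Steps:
A(q) = (2 + q)²
B(z) = z (B(z) = (2 - 2)² + z*1 = 0² + z = 0 + z = z)
B(S(-3))*(10/(-5)) = -30/(-5) = -30*(-1)/5 = -3*(-2) = 6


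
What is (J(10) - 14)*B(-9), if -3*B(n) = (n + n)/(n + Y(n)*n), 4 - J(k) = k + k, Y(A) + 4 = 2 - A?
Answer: 5/2 ≈ 2.5000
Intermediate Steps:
Y(A) = -2 - A (Y(A) = -4 + (2 - A) = -2 - A)
J(k) = 4 - 2*k (J(k) = 4 - (k + k) = 4 - 2*k)
B(n) = -2*n/(3*(n + n*(-2 - n))) (B(n) = -(n + n)/(3*(n + (-2 - n)*n)) = -2*n/(3*(n + n*(-2 - n))))
(J(10) - 14)*B(-9) = ((4 - 2*10) - 14)*(2/(3*(1 - 9))) = ((4 - 20) - 14)*((2/3)/(-8)) = (-16 - 14)*((2/3)*(-1/8)) = -30*(-1/12) = 5/2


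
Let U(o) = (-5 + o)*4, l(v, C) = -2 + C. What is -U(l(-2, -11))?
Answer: 72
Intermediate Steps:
U(o) = -20 + 4*o
-U(l(-2, -11)) = -(-20 + 4*(-2 - 11)) = -(-20 + 4*(-13)) = -(-20 - 52) = -1*(-72) = 72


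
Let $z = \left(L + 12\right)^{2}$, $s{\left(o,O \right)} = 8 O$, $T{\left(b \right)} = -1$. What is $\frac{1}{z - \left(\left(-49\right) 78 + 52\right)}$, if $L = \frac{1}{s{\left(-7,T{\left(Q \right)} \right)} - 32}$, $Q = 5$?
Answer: $\frac{1600}{6261441} \approx 0.00025553$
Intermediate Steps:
$L = - \frac{1}{40}$ ($L = \frac{1}{8 \left(-1\right) - 32} = \frac{1}{-8 - 32} = \frac{1}{-40} = - \frac{1}{40} \approx -0.025$)
$z = \frac{229441}{1600}$ ($z = \left(- \frac{1}{40} + 12\right)^{2} = \left(\frac{479}{40}\right)^{2} = \frac{229441}{1600} \approx 143.4$)
$\frac{1}{z - \left(\left(-49\right) 78 + 52\right)} = \frac{1}{\frac{229441}{1600} - \left(\left(-49\right) 78 + 52\right)} = \frac{1}{\frac{229441}{1600} - \left(-3822 + 52\right)} = \frac{1}{\frac{229441}{1600} - -3770} = \frac{1}{\frac{229441}{1600} + 3770} = \frac{1}{\frac{6261441}{1600}} = \frac{1600}{6261441}$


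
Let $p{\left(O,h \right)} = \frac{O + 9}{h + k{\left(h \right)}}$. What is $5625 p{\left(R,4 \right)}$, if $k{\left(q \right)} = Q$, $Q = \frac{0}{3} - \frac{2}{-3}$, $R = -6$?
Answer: $\frac{50625}{14} \approx 3616.1$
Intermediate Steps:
$Q = \frac{2}{3}$ ($Q = 0 \cdot \frac{1}{3} - - \frac{2}{3} = 0 + \frac{2}{3} = \frac{2}{3} \approx 0.66667$)
$k{\left(q \right)} = \frac{2}{3}$
$p{\left(O,h \right)} = \frac{9 + O}{\frac{2}{3} + h}$ ($p{\left(O,h \right)} = \frac{O + 9}{h + \frac{2}{3}} = \frac{9 + O}{\frac{2}{3} + h}$)
$5625 p{\left(R,4 \right)} = 5625 \frac{3 \left(9 - 6\right)}{2 + 3 \cdot 4} = 5625 \cdot 3 \frac{1}{2 + 12} \cdot 3 = 5625 \cdot 3 \cdot \frac{1}{14} \cdot 3 = 5625 \cdot \frac{9}{14} = \frac{50625}{14}$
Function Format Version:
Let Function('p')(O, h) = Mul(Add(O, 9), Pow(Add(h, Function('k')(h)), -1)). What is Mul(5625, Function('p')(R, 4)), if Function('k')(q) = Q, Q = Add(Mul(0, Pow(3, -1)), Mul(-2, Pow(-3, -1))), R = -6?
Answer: Rational(50625, 14) ≈ 3616.1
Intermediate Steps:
Q = Rational(2, 3) (Q = Add(Mul(0, Rational(1, 3)), Mul(-2, Rational(-1, 3))) = Add(0, Rational(2, 3)) = Rational(2, 3) ≈ 0.66667)
Function('k')(q) = Rational(2, 3)
Function('p')(O, h) = Mul(Pow(Add(Rational(2, 3), h), -1), Add(9, O)) (Function('p')(O, h) = Mul(Add(O, 9), Pow(Add(h, Rational(2, 3)), -1)) = Mul(Add(9, O), Pow(Add(Rational(2, 3), h), -1)) = Mul(Pow(Add(Rational(2, 3), h), -1), Add(9, O)))
Mul(5625, Function('p')(R, 4)) = Mul(5625, Mul(3, Pow(Add(2, Mul(3, 4)), -1), Add(9, -6))) = Mul(5625, Mul(3, Pow(Add(2, 12), -1), 3)) = Mul(5625, Mul(3, Pow(14, -1), 3)) = Mul(5625, Mul(3, Rational(1, 14), 3)) = Mul(5625, Rational(9, 14)) = Rational(50625, 14)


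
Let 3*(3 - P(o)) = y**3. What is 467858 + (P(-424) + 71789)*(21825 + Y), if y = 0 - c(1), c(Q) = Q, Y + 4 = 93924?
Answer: 24930214439/3 ≈ 8.3101e+9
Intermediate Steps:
Y = 93920 (Y = -4 + 93924 = 93920)
y = -1 (y = 0 - 1*1 = 0 - 1 = -1)
P(o) = 10/3 (P(o) = 3 - 1/3*(-1)**3 = 3 - 1/3*(-1) = 3 + 1/3 = 10/3)
467858 + (P(-424) + 71789)*(21825 + Y) = 467858 + (10/3 + 71789)*(21825 + 93920) = 467858 + (215377/3)*115745 = 467858 + 24928810865/3 = 24930214439/3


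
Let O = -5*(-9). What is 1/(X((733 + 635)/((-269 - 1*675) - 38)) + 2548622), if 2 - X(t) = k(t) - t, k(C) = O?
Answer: 491/1251351605 ≈ 3.9238e-7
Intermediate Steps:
O = 45
k(C) = 45
X(t) = -43 + t (X(t) = 2 - (45 - t) = 2 + (-45 + t) = -43 + t)
1/(X((733 + 635)/((-269 - 1*675) - 38)) + 2548622) = 1/((-43 + (733 + 635)/((-269 - 1*675) - 38)) + 2548622) = 1/((-43 + 1368/((-269 - 675) - 38)) + 2548622) = 1/((-43 + 1368/(-944 - 38)) + 2548622) = 1/((-43 + 1368/(-982)) + 2548622) = 1/((-43 + 1368*(-1/982)) + 2548622) = 1/((-43 - 684/491) + 2548622) = 1/(-21797/491 + 2548622) = 1/(1251351605/491) = 491/1251351605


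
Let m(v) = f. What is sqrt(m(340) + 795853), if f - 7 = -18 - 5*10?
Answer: 4*sqrt(49737) ≈ 892.07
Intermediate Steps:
f = -61 (f = 7 + (-18 - 5*10) = 7 + (-18 - 50) = 7 - 68 = -61)
m(v) = -61
sqrt(m(340) + 795853) = sqrt(-61 + 795853) = sqrt(795792) = 4*sqrt(49737)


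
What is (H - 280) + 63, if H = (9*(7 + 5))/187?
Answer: -40471/187 ≈ -216.42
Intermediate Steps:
H = 108/187 (H = (9*12)*(1/187) = 108*(1/187) = 108/187 ≈ 0.57754)
(H - 280) + 63 = (108/187 - 280) + 63 = -52252/187 + 63 = -40471/187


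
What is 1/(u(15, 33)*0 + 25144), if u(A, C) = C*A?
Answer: 1/25144 ≈ 3.9771e-5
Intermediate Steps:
u(A, C) = A*C
1/(u(15, 33)*0 + 25144) = 1/((15*33)*0 + 25144) = 1/(495*0 + 25144) = 1/(0 + 25144) = 1/25144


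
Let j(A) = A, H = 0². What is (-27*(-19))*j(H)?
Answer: 0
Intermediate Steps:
H = 0
(-27*(-19))*j(H) = -27*(-19)*0 = 513*0 = 0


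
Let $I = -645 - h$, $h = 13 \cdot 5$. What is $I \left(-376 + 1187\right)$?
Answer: $-575810$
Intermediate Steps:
$h = 65$
$I = -710$ ($I = -645 - 65 = -710$)
$I \left(-376 + 1187\right) = - 710 \left(-376 + 1187\right) = \left(-710\right) 811 = -575810$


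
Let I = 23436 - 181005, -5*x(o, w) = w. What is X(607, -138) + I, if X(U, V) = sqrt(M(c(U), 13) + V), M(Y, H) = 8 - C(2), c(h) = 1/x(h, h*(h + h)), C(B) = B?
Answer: -157569 + 2*I*sqrt(33) ≈ -1.5757e+5 + 11.489*I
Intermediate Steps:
x(o, w) = -w/5
I = -157569
c(h) = -5/(2*h**2) (c(h) = 1/(-h*(h + h)/5) = 1/(-h*2*h/5) = 1/(-2*h**2/5) = -5/(2*h**2))
M(Y, H) = 6 (M(Y, H) = 8 - 1*2 = 8 - 2 = 6)
X(U, V) = sqrt(6 + V)
X(607, -138) + I = sqrt(6 - 138) - 157569 = sqrt(-132) - 157569 = 2*I*sqrt(33) - 157569 = -157569 + 2*I*sqrt(33)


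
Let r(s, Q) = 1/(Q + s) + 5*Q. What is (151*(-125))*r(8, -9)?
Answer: 868250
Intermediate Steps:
(151*(-125))*r(8, -9) = (151*(-125))*((1 + 5*(-9)**2 + 5*(-9)*8)/(-9 + 8)) = -18875*(1 + 5*81 - 360)/(-1) = -(-18875)*(1 + 405 - 360) = -(-18875)*46 = -18875*(-46) = 868250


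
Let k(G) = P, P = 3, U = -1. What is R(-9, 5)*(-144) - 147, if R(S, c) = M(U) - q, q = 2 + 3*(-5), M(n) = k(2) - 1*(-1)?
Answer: -2595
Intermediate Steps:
k(G) = 3
M(n) = 4 (M(n) = 3 - 1*(-1) = 3 + 1 = 4)
q = -13 (q = 2 - 15 = -13)
R(S, c) = 17 (R(S, c) = 4 - 1*(-13) = 4 + 13 = 17)
R(-9, 5)*(-144) - 147 = 17*(-144) - 147 = -2448 - 147 = -2595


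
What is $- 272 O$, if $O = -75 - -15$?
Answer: $16320$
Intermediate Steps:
$O = -60$ ($O = -75 + 15 = -60$)
$- 272 O = - 272 \left(-60\right) = \left(-1\right) \left(-16320\right) = 16320$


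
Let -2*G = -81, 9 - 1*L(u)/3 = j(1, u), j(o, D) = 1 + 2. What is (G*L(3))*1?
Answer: 729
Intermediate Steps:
j(o, D) = 3
L(u) = 18 (L(u) = 27 - 3*3 = 27 - 9 = 18)
G = 81/2 (G = -1/2*(-81) = 81/2 ≈ 40.500)
(G*L(3))*1 = ((81/2)*18)*1 = 729*1 = 729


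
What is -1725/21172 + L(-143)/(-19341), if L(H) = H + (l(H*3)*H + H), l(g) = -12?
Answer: -63639185/409487652 ≈ -0.15541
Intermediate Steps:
L(H) = -10*H (L(H) = H + (-12*H + H) = H - 11*H = -10*H)
-1725/21172 + L(-143)/(-19341) = -1725/21172 - 10*(-143)/(-19341) = -1725*1/21172 + 1430*(-1/19341) = -1725/21172 - 1430/19341 = -63639185/409487652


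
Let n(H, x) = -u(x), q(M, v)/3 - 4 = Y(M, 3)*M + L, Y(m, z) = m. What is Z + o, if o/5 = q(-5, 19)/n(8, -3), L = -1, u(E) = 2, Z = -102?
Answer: -312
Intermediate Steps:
q(M, v) = 9 + 3*M² (q(M, v) = 12 + 3*(M*M - 1) = 12 + 3*(M² - 1) = 12 + 3*(-1 + M²) = 12 + (-3 + 3*M²) = 9 + 3*M²)
n(H, x) = -2 (n(H, x) = -1*2 = -2)
o = -210 (o = 5*((9 + 3*(-5)²)/(-2)) = 5*((9 + 3*25)*(-½)) = 5*((9 + 75)*(-½)) = 5*(84*(-½)) = 5*(-42) = -210)
Z + o = -102 - 210 = -312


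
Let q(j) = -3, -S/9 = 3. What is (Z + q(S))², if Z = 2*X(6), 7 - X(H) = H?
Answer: 1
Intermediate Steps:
S = -27 (S = -9*3 = -27)
X(H) = 7 - H
Z = 2 (Z = 2*(7 - 1*6) = 2*(7 - 6) = 2*1 = 2)
(Z + q(S))² = (2 - 3)² = (-1)² = 1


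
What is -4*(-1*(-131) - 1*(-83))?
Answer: -856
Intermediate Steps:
-4*(-1*(-131) - 1*(-83)) = -4*(131 + 83) = -4*214 = -856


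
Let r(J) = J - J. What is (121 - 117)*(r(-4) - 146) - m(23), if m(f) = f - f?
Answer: -584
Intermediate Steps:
r(J) = 0
m(f) = 0
(121 - 117)*(r(-4) - 146) - m(23) = (121 - 117)*(0 - 146) - 1*0 = 4*(-146) + 0 = -584 + 0 = -584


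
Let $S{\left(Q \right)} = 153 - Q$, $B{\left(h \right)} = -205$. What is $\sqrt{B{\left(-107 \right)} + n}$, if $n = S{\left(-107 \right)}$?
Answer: $\sqrt{55} \approx 7.4162$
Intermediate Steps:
$n = 260$ ($n = 153 - -107 = 153 + 107 = 260$)
$\sqrt{B{\left(-107 \right)} + n} = \sqrt{-205 + 260} = \sqrt{55}$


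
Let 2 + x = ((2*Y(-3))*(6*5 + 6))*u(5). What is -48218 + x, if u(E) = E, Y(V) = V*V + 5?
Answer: -43180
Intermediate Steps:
Y(V) = 5 + V**2 (Y(V) = V**2 + 5 = 5 + V**2)
x = 5038 (x = -2 + ((2*(5 + (-3)**2))*(6*5 + 6))*5 = -2 + ((2*(5 + 9))*(30 + 6))*5 = -2 + ((2*14)*36)*5 = -2 + (28*36)*5 = -2 + 1008*5 = -2 + 5040 = 5038)
-48218 + x = -48218 + 5038 = -43180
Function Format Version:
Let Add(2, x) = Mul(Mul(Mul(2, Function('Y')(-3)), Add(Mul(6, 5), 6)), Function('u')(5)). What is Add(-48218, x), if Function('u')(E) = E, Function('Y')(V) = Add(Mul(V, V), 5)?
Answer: -43180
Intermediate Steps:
Function('Y')(V) = Add(5, Pow(V, 2)) (Function('Y')(V) = Add(Pow(V, 2), 5) = Add(5, Pow(V, 2)))
x = 5038 (x = Add(-2, Mul(Mul(Mul(2, Add(5, Pow(-3, 2))), Add(Mul(6, 5), 6)), 5)) = Add(-2, Mul(Mul(Mul(2, Add(5, 9)), Add(30, 6)), 5)) = Add(-2, Mul(Mul(Mul(2, 14), 36), 5)) = Add(-2, Mul(Mul(28, 36), 5)) = Add(-2, Mul(1008, 5)) = Add(-2, 5040) = 5038)
Add(-48218, x) = Add(-48218, 5038) = -43180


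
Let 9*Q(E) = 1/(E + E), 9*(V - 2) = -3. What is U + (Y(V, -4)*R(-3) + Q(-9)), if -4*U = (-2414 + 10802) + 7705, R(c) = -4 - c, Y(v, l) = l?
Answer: -1302239/324 ≈ -4019.3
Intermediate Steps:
V = 5/3 (V = 2 + (1/9)*(-3) = 2 - 1/3 = 5/3 ≈ 1.6667)
Q(E) = 1/(18*E) (Q(E) = 1/(9*(E + E)) = 1/(9*((2*E))) = (1/(2*E))/9 = 1/(18*E))
U = -16093/4 (U = -((-2414 + 10802) + 7705)/4 = -(8388 + 7705)/4 = -1/4*16093 = -16093/4 ≈ -4023.3)
U + (Y(V, -4)*R(-3) + Q(-9)) = -16093/4 + (-4*(-4 - 1*(-3)) + (1/18)/(-9)) = -16093/4 + (-4*(-4 + 3) + (1/18)*(-1/9)) = -16093/4 + (-4*(-1) - 1/162) = -16093/4 + (4 - 1/162) = -16093/4 + 647/162 = -1302239/324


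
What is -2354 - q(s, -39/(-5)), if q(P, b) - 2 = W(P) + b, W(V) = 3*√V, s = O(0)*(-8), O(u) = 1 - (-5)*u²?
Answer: -11819/5 - 6*I*√2 ≈ -2363.8 - 8.4853*I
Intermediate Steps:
O(u) = 1 + 5*u²
s = -8 (s = (1 + 5*0²)*(-8) = (1 + 5*0)*(-8) = (1 + 0)*(-8) = 1*(-8) = -8)
q(P, b) = 2 + b + 3*√P (q(P, b) = 2 + (3*√P + b) = 2 + (b + 3*√P) = 2 + b + 3*√P)
-2354 - q(s, -39/(-5)) = -2354 - (2 - 39/(-5) + 3*√(-8)) = -2354 - (2 - 39*(-⅕) + 3*(2*I*√2)) = -2354 - (2 + 39/5 + 6*I*√2) = -2354 - (49/5 + 6*I*√2) = -2354 + (-49/5 - 6*I*√2) = -11819/5 - 6*I*√2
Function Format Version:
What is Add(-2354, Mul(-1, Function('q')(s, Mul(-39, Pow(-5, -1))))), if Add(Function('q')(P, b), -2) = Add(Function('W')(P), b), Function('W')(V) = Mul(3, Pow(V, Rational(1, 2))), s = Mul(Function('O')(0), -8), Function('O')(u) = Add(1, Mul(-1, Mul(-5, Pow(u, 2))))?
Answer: Add(Rational(-11819, 5), Mul(-6, I, Pow(2, Rational(1, 2)))) ≈ Add(-2363.8, Mul(-8.4853, I))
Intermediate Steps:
Function('O')(u) = Add(1, Mul(5, Pow(u, 2)))
s = -8 (s = Mul(Add(1, Mul(5, Pow(0, 2))), -8) = Mul(Add(1, Mul(5, 0)), -8) = Mul(Add(1, 0), -8) = Mul(1, -8) = -8)
Function('q')(P, b) = Add(2, b, Mul(3, Pow(P, Rational(1, 2)))) (Function('q')(P, b) = Add(2, Add(Mul(3, Pow(P, Rational(1, 2))), b)) = Add(2, Add(b, Mul(3, Pow(P, Rational(1, 2))))) = Add(2, b, Mul(3, Pow(P, Rational(1, 2)))))
Add(-2354, Mul(-1, Function('q')(s, Mul(-39, Pow(-5, -1))))) = Add(-2354, Mul(-1, Add(2, Mul(-39, Pow(-5, -1)), Mul(3, Pow(-8, Rational(1, 2)))))) = Add(-2354, Mul(-1, Add(2, Mul(-39, Rational(-1, 5)), Mul(3, Mul(2, I, Pow(2, Rational(1, 2))))))) = Add(-2354, Mul(-1, Add(2, Rational(39, 5), Mul(6, I, Pow(2, Rational(1, 2)))))) = Add(-2354, Mul(-1, Add(Rational(49, 5), Mul(6, I, Pow(2, Rational(1, 2)))))) = Add(-2354, Add(Rational(-49, 5), Mul(-6, I, Pow(2, Rational(1, 2))))) = Add(Rational(-11819, 5), Mul(-6, I, Pow(2, Rational(1, 2))))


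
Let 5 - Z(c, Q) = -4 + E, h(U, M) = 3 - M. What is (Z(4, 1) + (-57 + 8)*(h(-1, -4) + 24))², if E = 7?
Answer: 2301289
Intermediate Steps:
Z(c, Q) = 2 (Z(c, Q) = 5 - (-4 + 7) = 5 - 1*3 = 5 - 3 = 2)
(Z(4, 1) + (-57 + 8)*(h(-1, -4) + 24))² = (2 + (-57 + 8)*((3 - 1*(-4)) + 24))² = (2 - 49*((3 + 4) + 24))² = (2 - 49*(7 + 24))² = (2 - 49*31)² = (2 - 1519)² = (-1517)² = 2301289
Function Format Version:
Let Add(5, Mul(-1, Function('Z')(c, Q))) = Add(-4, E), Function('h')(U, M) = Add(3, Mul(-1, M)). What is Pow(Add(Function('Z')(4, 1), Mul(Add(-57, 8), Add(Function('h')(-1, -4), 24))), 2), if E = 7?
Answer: 2301289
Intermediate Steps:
Function('Z')(c, Q) = 2 (Function('Z')(c, Q) = Add(5, Mul(-1, Add(-4, 7))) = Add(5, Mul(-1, 3)) = Add(5, -3) = 2)
Pow(Add(Function('Z')(4, 1), Mul(Add(-57, 8), Add(Function('h')(-1, -4), 24))), 2) = Pow(Add(2, Mul(Add(-57, 8), Add(Add(3, Mul(-1, -4)), 24))), 2) = Pow(Add(2, Mul(-49, Add(Add(3, 4), 24))), 2) = Pow(Add(2, Mul(-49, Add(7, 24))), 2) = Pow(Add(2, Mul(-49, 31)), 2) = Pow(Add(2, -1519), 2) = Pow(-1517, 2) = 2301289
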